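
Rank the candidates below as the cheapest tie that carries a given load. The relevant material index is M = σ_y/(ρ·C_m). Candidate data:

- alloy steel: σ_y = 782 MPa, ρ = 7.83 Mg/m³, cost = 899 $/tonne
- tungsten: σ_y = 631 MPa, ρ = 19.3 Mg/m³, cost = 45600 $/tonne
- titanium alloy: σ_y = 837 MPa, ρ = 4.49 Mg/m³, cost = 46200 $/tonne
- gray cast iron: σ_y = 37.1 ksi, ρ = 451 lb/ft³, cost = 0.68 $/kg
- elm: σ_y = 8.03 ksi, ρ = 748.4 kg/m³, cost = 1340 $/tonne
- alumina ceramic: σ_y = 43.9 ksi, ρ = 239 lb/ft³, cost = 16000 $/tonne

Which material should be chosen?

After converting to SI:
  alloy steel: σ_y = 782.0 MPa, ρ = 7830 kg/m³, cost = 0.8990 $/kg
  tungsten: σ_y = 631.0 MPa, ρ = 19300 kg/m³, cost = 45.60 $/kg
  titanium alloy: σ_y = 837.0 MPa, ρ = 4490 kg/m³, cost = 46.20 $/kg
  gray cast iron: σ_y = 255.8 MPa, ρ = 7224 kg/m³, cost = 0.6800 $/kg
  elm: σ_y = 55.36 MPa, ρ = 748.4 kg/m³, cost = 1.340 $/kg
  alumina ceramic: σ_y = 302.7 MPa, ρ = 3828 kg/m³, cost = 16.00 $/kg
  alloy steel: M = 111 kN·m per $
  elm: M = 55.2 kN·m per $
  gray cast iron: M = 52.1 kN·m per $
  alumina ceramic: M = 4.94 kN·m per $
  titanium alloy: M = 4.03 kN·m per $
  tungsten: M = 0.717 kN·m per $
The maximum is for alloy steel.

alloy steel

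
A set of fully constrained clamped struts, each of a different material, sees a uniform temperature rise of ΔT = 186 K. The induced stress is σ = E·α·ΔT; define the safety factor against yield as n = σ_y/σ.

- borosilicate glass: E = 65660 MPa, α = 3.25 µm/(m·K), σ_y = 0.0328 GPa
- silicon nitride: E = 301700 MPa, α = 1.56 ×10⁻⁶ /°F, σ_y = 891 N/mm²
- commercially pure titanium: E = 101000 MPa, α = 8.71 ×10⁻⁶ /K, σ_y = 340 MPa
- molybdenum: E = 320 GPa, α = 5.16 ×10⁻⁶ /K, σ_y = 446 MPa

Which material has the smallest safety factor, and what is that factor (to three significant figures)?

Per material, after unit conversion:
  borosilicate glass: E = 65.66, α = 3.25, σ_y = 32.80 → σ = 39.7 MPa, n = 0.826
  silicon nitride: E = 301.7, α = 2.81, σ_y = 891.0 → σ = 158 MPa, n = 5.65
  commercially pure titanium: E = 101.0, α = 8.71, σ_y = 340.0 → σ = 164 MPa, n = 2.08
  molybdenum: E = 320.0, α = 5.16, σ_y = 446.0 → σ = 307 MPa, n = 1.45
Borosilicate glass has the lowest safety factor, n = 0.826.

borosilicate glass, n = 0.826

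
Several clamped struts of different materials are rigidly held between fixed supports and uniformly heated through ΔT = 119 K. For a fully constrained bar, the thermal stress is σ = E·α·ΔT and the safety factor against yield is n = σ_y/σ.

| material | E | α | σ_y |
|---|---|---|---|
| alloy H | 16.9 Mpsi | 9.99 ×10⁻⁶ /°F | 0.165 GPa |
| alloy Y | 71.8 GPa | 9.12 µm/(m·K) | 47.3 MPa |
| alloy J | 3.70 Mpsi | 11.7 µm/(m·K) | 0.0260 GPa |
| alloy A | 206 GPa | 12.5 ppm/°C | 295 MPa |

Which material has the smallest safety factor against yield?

alloy Y

Per material, after unit conversion:
  alloy H: E = 116.5, α = 18.0, σ_y = 165.0 → σ = 249 MPa, n = 0.662
  alloy Y: E = 71.80, α = 9.12, σ_y = 47.30 → σ = 77.9 MPa, n = 0.607
  alloy J: E = 25.51, α = 11.7, σ_y = 26.00 → σ = 35.5 MPa, n = 0.732
  alloy A: E = 206.0, α = 12.5, σ_y = 295.0 → σ = 306 MPa, n = 0.963
The minimum is alloy Y at n = 0.607.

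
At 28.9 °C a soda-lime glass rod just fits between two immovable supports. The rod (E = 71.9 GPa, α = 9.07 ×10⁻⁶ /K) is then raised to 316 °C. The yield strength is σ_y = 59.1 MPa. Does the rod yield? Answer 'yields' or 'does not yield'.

ΔT = 287.1 K. Constrained thermal stress σ = E·α·ΔT = 71.90×10³ MPa × 9.07×10⁻⁶ × 287.1 = 187 MPa (compressive).
Compare to σ_y = 59.1 MPa: σ ≥ σ_y, so it yields.

yields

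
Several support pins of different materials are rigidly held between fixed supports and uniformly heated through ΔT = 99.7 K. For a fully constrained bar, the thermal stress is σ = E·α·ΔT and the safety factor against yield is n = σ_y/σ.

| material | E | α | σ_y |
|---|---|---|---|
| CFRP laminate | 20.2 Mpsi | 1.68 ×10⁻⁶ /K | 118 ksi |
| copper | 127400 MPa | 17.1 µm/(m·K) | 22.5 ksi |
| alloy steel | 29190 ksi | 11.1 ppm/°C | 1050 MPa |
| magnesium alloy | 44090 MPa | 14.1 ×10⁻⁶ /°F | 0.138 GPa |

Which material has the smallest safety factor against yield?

copper

With everything in SI (GPa, ×10⁻⁶/K, MPa):
  CFRP laminate: E = 139.3, α = 1.68, σ_y = 813.6 → σ = 23.3 MPa, n = 34.9
  copper: E = 127.4, α = 17.1, σ_y = 155.1 → σ = 217 MPa, n = 0.714
  alloy steel: E = 201.3, α = 11.1, σ_y = 1050 → σ = 223 MPa, n = 4.71
  magnesium alloy: E = 44.09, α = 25.4, σ_y = 138.0 → σ = 112 MPa, n = 1.24
The minimum is copper at n = 0.714.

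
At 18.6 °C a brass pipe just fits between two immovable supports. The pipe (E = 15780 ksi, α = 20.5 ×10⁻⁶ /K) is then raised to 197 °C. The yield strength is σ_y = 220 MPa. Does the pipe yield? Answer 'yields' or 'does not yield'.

E = 15780 ksi = 108.8 GPa.
ΔT = 178.4 K. Constrained thermal stress σ = E·α·ΔT = 108.8×10³ MPa × 20.5×10⁻⁶ × 178.4 = 398 MPa (compressive).
Compare to σ_y = 220 MPa: σ ≥ σ_y, so it yields.

yields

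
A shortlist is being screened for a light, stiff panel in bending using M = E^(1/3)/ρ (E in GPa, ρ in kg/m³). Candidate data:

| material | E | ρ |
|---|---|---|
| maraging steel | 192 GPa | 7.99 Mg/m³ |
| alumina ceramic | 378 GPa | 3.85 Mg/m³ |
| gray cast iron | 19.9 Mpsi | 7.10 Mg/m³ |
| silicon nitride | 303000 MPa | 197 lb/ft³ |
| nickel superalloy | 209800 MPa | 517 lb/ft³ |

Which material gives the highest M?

Convert each candidate to consistent units, then evaluate M:
  maraging steel: E = 192.0 GPa, ρ = 7990 kg/m³
  alumina ceramic: E = 378.0 GPa, ρ = 3850 kg/m³
  gray cast iron: E = 137.2 GPa, ρ = 7100 kg/m³
  silicon nitride: E = 303.0 GPa, ρ = 3156 kg/m³
  nickel superalloy: E = 209.8 GPa, ρ = 8282 kg/m³
  silicon nitride: M = 2.13×10⁻³
  alumina ceramic: M = 1.88×10⁻³
  gray cast iron: M = 0.726×10⁻³
  maraging steel: M = 0.722×10⁻³
  nickel superalloy: M = 0.718×10⁻³
Highest index: silicon nitride.

silicon nitride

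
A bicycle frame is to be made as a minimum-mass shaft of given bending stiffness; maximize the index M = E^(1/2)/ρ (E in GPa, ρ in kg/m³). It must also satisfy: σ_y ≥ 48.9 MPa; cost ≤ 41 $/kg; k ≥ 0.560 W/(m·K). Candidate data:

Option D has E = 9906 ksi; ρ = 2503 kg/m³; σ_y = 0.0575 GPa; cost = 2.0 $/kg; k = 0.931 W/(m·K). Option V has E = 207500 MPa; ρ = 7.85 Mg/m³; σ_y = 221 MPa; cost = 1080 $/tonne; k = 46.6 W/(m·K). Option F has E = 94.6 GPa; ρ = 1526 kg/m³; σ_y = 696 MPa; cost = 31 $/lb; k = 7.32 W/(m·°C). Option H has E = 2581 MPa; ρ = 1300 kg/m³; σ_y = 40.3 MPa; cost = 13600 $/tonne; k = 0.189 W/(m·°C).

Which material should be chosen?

Screen on constraints: σ_y ≥ 48.9 MPa; cost ≤ 41 $/kg; k ≥ 0.560 W/(m·K). Survivors: option D, option V.
Normalizing units and computing the index:
  option D: E = 68.30 GPa, ρ = 2503 kg/m³
  option V: E = 207.5 GPa, ρ = 7850 kg/m³
  option D: M = 3.30×10⁻³
  option V: M = 1.84×10⁻³
Highest index: option D.

option D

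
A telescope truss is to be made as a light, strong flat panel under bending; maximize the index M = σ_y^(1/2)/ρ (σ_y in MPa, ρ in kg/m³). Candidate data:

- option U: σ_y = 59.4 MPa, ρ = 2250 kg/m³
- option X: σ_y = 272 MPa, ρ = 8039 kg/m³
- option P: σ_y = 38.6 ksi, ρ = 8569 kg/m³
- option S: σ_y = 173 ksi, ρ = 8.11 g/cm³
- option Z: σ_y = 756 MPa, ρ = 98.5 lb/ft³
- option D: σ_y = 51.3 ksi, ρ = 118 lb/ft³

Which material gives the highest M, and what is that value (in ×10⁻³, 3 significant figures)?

Normalizing units and computing the index:
  option U: σ_y = 59.40 MPa, ρ = 2250 kg/m³
  option X: σ_y = 272.0 MPa, ρ = 8039 kg/m³
  option P: σ_y = 266.1 MPa, ρ = 8569 kg/m³
  option S: σ_y = 1193 MPa, ρ = 8110 kg/m³
  option Z: σ_y = 756.0 MPa, ρ = 1578 kg/m³
  option D: σ_y = 353.7 MPa, ρ = 1890 kg/m³
  option Z: M = 17.4×10⁻³
  option D: M = 9.95×10⁻³
  option S: M = 4.26×10⁻³
  option U: M = 3.43×10⁻³
  option X: M = 2.05×10⁻³
  option P: M = 1.90×10⁻³
Option Z has the largest M.

option Z, M = 17.4×10⁻³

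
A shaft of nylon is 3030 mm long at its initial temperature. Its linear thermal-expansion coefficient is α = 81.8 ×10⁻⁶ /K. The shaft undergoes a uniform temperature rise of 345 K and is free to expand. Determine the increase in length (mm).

ΔL = α·L₀·ΔT = 81.8×10⁻⁶ × 3030 mm × 345.0 K = 85.5 mm.

85.5 mm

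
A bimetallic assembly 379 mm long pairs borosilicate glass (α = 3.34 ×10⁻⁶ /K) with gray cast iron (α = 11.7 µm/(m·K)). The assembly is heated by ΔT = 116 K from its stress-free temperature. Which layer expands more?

gray cast iron

α(borosilicate glass) = 3.34×10⁻⁶/K vs α(gray cast iron) = 11.7×10⁻⁶/K.
Higher α expands more for the same ΔT: gray cast iron.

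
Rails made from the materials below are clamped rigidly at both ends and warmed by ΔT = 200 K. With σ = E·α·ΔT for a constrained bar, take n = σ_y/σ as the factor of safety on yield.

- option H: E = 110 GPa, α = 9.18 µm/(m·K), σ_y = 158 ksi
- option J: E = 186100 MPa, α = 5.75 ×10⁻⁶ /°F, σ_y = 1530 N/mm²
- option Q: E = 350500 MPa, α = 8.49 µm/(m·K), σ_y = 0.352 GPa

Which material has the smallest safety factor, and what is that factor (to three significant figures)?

Per material, after unit conversion:
  option H: E = 110.0, α = 9.18, σ_y = 1089 → σ = 202 MPa, n = 5.39
  option J: E = 186.1, α = 10.3, σ_y = 1530 → σ = 385 MPa, n = 3.97
  option Q: E = 350.5, α = 8.49, σ_y = 352.0 → σ = 595 MPa, n = 0.591
Option Q has the lowest safety factor, n = 0.591.

option Q, n = 0.591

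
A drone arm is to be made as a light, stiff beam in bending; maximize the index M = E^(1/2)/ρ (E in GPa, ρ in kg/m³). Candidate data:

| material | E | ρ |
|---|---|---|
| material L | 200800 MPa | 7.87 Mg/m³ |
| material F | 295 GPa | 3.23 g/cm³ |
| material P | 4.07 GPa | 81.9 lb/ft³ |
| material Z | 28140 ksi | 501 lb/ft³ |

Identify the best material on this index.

Convert each candidate to consistent units, then evaluate M:
  material L: E = 200.8 GPa, ρ = 7870 kg/m³
  material F: E = 295.0 GPa, ρ = 3230 kg/m³
  material P: E = 4.070 GPa, ρ = 1312 kg/m³
  material Z: E = 194.0 GPa, ρ = 8025 kg/m³
  material F: M = 5.32×10⁻³
  material L: M = 1.80×10⁻³
  material Z: M = 1.74×10⁻³
  material P: M = 1.54×10⁻³
Material F has the largest M.

material F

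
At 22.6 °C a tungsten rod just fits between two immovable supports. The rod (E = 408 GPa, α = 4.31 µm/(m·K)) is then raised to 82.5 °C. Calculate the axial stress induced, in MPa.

105 MPa

ΔT = 59.90 K. Constrained thermal stress σ = E·α·ΔT = 408.0×10³ MPa × 4.31×10⁻⁶ × 59.90 = 105 MPa (compressive).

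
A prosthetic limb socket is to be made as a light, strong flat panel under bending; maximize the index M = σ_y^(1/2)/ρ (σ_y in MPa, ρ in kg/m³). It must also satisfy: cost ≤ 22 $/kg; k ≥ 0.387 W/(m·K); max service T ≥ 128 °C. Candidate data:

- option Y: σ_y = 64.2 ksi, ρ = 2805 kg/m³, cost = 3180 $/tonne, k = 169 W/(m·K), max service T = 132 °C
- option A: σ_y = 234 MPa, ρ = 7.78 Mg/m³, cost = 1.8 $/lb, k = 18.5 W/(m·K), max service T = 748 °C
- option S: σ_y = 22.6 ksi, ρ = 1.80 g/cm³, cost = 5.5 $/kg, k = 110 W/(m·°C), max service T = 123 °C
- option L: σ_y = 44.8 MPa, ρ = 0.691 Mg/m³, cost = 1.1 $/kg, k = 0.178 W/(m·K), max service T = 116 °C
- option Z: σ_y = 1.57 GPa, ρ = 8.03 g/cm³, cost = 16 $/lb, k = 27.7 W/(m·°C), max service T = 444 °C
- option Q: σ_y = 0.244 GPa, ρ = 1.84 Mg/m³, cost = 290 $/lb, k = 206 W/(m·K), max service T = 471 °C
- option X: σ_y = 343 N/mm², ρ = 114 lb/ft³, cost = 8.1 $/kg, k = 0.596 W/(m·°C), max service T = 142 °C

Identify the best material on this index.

option X

Screen on constraints: cost ≤ 22 $/kg; k ≥ 0.387 W/(m·K); max service T ≥ 128 °C. Survivors: option Y, option A, option X.
Convert each candidate to consistent units, then evaluate M:
  option Y: σ_y = 442.6 MPa, ρ = 2805 kg/m³
  option A: σ_y = 234.0 MPa, ρ = 7780 kg/m³
  option X: σ_y = 343.0 MPa, ρ = 1826 kg/m³
  option X: M = 10.1×10⁻³
  option Y: M = 7.50×10⁻³
  option A: M = 1.97×10⁻³
Highest index: option X.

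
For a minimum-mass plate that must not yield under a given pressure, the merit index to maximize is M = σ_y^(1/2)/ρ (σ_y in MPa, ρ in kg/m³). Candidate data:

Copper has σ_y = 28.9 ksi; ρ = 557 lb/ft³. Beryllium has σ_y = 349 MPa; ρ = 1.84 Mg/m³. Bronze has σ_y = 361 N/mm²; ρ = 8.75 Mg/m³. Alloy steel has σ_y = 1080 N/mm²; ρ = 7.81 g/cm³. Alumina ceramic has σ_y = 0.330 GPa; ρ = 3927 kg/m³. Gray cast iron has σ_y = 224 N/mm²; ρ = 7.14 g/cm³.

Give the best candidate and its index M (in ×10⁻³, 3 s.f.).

After converting to SI:
  copper: σ_y = 199.3 MPa, ρ = 8922 kg/m³
  beryllium: σ_y = 349.0 MPa, ρ = 1840 kg/m³
  bronze: σ_y = 361.0 MPa, ρ = 8750 kg/m³
  alloy steel: σ_y = 1080 MPa, ρ = 7810 kg/m³
  alumina ceramic: σ_y = 330.0 MPa, ρ = 3927 kg/m³
  gray cast iron: σ_y = 224.0 MPa, ρ = 7140 kg/m³
  beryllium: M = 10.2×10⁻³
  alumina ceramic: M = 4.63×10⁻³
  alloy steel: M = 4.21×10⁻³
  bronze: M = 2.17×10⁻³
  gray cast iron: M = 2.10×10⁻³
  copper: M = 1.58×10⁻³
Beryllium has the largest M.

beryllium, M = 10.2×10⁻³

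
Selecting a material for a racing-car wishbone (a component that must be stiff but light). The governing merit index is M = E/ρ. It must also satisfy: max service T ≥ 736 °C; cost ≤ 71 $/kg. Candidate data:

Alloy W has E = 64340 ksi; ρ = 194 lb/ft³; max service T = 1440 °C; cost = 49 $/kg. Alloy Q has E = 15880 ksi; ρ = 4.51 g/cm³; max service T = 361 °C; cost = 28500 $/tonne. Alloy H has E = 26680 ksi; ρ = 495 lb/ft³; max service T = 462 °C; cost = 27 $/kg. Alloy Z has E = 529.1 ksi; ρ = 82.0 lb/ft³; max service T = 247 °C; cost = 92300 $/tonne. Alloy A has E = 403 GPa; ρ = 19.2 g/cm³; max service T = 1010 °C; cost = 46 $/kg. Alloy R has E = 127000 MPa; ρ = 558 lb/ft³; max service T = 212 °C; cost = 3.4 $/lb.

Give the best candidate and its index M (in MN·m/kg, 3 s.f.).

Screen on constraints: max service T ≥ 736 °C; cost ≤ 71 $/kg. Survivors: alloy W, alloy A.
Putting every candidate on a common basis:
  alloy W: E = 443.6 GPa, ρ = 3108 kg/m³
  alloy A: E = 403.0 GPa, ρ = 19200 kg/m³
  alloy W: M = 143 MN·m/kg
  alloy A: M = 21.0 MN·m/kg
Alloy W has the largest M.

alloy W, M = 143 MN·m/kg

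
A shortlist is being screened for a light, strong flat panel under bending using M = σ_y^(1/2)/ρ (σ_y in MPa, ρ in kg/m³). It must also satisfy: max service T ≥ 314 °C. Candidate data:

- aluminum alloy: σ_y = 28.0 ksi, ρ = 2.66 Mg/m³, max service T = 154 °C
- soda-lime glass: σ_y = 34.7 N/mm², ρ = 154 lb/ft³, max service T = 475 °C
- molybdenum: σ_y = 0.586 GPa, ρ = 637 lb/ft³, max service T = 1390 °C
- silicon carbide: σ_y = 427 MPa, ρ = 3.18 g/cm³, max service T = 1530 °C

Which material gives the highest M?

Screen on constraints: max service T ≥ 314 °C. Survivors: soda-lime glass, molybdenum, silicon carbide.
After converting to SI:
  soda-lime glass: σ_y = 34.70 MPa, ρ = 2467 kg/m³
  molybdenum: σ_y = 586.0 MPa, ρ = 10200 kg/m³
  silicon carbide: σ_y = 427.0 MPa, ρ = 3180 kg/m³
  silicon carbide: M = 6.50×10⁻³
  soda-lime glass: M = 2.39×10⁻³
  molybdenum: M = 2.37×10⁻³
Silicon carbide ranks first.

silicon carbide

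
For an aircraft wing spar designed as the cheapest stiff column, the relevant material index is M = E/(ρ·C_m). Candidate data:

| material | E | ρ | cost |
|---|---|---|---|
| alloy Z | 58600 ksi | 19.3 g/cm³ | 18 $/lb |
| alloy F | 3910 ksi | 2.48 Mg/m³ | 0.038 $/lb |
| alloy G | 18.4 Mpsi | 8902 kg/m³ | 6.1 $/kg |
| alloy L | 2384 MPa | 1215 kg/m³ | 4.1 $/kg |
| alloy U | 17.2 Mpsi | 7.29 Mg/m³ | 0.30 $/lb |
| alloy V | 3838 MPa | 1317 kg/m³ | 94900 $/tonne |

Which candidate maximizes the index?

alloy F

Normalizing units and computing the index:
  alloy Z: E = 404.0 GPa, ρ = 19300 kg/m³, cost = 39.68 $/kg
  alloy F: E = 26.96 GPa, ρ = 2480 kg/m³, cost = 0.08377 $/kg
  alloy G: E = 126.9 GPa, ρ = 8902 kg/m³, cost = 6.100 $/kg
  alloy L: E = 2.384 GPa, ρ = 1215 kg/m³, cost = 4.100 $/kg
  alloy U: E = 118.6 GPa, ρ = 7290 kg/m³, cost = 0.6614 $/kg
  alloy V: E = 3.838 GPa, ρ = 1317 kg/m³, cost = 94.90 $/kg
  alloy F: M = 130 MN·m per $
  alloy U: M = 24.6 MN·m per $
  alloy G: M = 2.34 MN·m per $
  alloy Z: M = 0.528 MN·m per $
  alloy L: M = 0.479 MN·m per $
  alloy V: M = 0.0307 MN·m per $
Alloy F has the largest M.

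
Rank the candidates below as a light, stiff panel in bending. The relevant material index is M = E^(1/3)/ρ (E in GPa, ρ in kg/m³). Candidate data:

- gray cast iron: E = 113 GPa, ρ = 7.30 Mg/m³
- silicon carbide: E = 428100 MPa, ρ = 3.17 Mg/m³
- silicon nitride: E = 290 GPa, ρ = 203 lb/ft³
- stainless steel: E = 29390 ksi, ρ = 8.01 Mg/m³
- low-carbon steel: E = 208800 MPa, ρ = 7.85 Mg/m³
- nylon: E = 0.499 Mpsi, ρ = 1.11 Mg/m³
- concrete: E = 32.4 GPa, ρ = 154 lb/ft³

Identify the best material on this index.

In SI units:
  gray cast iron: E = 113.0 GPa, ρ = 7300 kg/m³
  silicon carbide: E = 428.1 GPa, ρ = 3170 kg/m³
  silicon nitride: E = 290.0 GPa, ρ = 3252 kg/m³
  stainless steel: E = 202.6 GPa, ρ = 8010 kg/m³
  low-carbon steel: E = 208.8 GPa, ρ = 7850 kg/m³
  nylon: E = 3.440 GPa, ρ = 1110 kg/m³
  concrete: E = 32.40 GPa, ρ = 2467 kg/m³
  silicon carbide: M = 2.38×10⁻³
  silicon nitride: M = 2.04×10⁻³
  nylon: M = 1.36×10⁻³
  concrete: M = 1.29×10⁻³
  low-carbon steel: M = 0.756×10⁻³
  stainless steel: M = 0.733×10⁻³
  gray cast iron: M = 0.662×10⁻³
Silicon carbide ranks first.

silicon carbide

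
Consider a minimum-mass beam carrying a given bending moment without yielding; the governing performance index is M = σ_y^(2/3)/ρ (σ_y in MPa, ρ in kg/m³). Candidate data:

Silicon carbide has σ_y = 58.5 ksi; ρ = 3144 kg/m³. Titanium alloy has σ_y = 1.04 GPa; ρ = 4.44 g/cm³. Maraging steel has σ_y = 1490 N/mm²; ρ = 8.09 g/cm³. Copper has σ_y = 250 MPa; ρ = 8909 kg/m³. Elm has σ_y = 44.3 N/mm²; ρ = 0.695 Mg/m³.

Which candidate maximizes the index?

Convert each candidate to consistent units, then evaluate M:
  silicon carbide: σ_y = 403.3 MPa, ρ = 3144 kg/m³
  titanium alloy: σ_y = 1040 MPa, ρ = 4440 kg/m³
  maraging steel: σ_y = 1490 MPa, ρ = 8090 kg/m³
  copper: σ_y = 250.0 MPa, ρ = 8909 kg/m³
  elm: σ_y = 44.30 MPa, ρ = 695.0 kg/m³
  titanium alloy: M = 23.1×10⁻³
  elm: M = 18.0×10⁻³
  silicon carbide: M = 17.4×10⁻³
  maraging steel: M = 16.1×10⁻³
  copper: M = 4.45×10⁻³
Highest index: titanium alloy.

titanium alloy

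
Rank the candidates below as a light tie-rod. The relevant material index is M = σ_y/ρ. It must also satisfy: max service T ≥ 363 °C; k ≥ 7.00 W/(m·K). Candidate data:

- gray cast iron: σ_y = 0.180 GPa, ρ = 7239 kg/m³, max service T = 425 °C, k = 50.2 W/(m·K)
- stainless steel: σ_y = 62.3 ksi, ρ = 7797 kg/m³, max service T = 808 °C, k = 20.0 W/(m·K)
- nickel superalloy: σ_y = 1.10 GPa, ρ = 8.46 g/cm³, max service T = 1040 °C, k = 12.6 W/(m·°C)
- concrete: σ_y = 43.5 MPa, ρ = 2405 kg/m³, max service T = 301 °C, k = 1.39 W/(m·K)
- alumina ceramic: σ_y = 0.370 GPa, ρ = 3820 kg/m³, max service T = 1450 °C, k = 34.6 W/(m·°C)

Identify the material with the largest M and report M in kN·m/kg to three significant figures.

nickel superalloy, M = 130 kN·m/kg

Screen on constraints: max service T ≥ 363 °C; k ≥ 7.00 W/(m·K). Survivors: gray cast iron, stainless steel, nickel superalloy, alumina ceramic.
Normalizing units and computing the index:
  gray cast iron: σ_y = 180.0 MPa, ρ = 7239 kg/m³
  stainless steel: σ_y = 429.5 MPa, ρ = 7797 kg/m³
  nickel superalloy: σ_y = 1100 MPa, ρ = 8460 kg/m³
  alumina ceramic: σ_y = 370.0 MPa, ρ = 3820 kg/m³
  nickel superalloy: M = 130 kN·m/kg
  alumina ceramic: M = 96.9 kN·m/kg
  stainless steel: M = 55.1 kN·m/kg
  gray cast iron: M = 24.9 kN·m/kg
Nickel superalloy ranks first.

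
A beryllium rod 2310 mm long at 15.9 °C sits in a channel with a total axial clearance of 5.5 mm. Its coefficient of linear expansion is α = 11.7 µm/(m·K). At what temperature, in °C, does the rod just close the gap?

219 °C

α·L₀·ΔT = 5.5 mm ⇒ ΔT = 5.5 / (11.7×10⁻⁶ × 2310.0) = 203.5 K.
T = 15.9 + 203.5 = 219.4 °C.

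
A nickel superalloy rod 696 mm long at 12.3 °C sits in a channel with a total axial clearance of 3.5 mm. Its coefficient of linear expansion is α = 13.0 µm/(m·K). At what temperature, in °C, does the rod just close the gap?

α·L₀·ΔT = 3.5 mm ⇒ ΔT = 3.5 / (13.0×10⁻⁶ × 696.0) = 386.8 K.
T = 12.3 + 386.8 = 399.1 °C.

399 °C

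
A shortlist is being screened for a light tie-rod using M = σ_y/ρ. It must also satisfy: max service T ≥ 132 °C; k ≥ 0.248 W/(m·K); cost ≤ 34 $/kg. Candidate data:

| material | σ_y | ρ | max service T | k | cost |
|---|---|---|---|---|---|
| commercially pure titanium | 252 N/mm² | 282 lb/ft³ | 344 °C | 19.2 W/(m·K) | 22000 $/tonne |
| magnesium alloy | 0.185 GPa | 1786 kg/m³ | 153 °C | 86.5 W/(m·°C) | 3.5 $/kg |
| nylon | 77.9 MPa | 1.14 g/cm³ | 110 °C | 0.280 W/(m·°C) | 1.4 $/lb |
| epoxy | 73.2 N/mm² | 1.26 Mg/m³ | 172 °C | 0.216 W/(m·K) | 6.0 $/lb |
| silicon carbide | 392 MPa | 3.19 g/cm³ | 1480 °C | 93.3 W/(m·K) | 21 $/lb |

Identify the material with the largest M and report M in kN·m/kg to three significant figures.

magnesium alloy, M = 104 kN·m/kg

Screen on constraints: max service T ≥ 132 °C; k ≥ 0.248 W/(m·K); cost ≤ 34 $/kg. Survivors: commercially pure titanium, magnesium alloy.
Normalizing units and computing the index:
  commercially pure titanium: σ_y = 252.0 MPa, ρ = 4517 kg/m³
  magnesium alloy: σ_y = 185.0 MPa, ρ = 1786 kg/m³
  magnesium alloy: M = 104 kN·m/kg
  commercially pure titanium: M = 55.8 kN·m/kg
The maximum is for magnesium alloy.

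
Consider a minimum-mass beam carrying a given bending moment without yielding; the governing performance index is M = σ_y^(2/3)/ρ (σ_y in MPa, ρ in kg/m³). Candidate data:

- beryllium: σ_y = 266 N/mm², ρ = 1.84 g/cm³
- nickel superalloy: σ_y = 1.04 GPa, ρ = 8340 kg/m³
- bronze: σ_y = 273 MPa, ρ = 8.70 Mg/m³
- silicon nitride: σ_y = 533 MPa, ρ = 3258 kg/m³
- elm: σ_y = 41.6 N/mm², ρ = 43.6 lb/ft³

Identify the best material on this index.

beryllium

In SI units:
  beryllium: σ_y = 266.0 MPa, ρ = 1840 kg/m³
  nickel superalloy: σ_y = 1040 MPa, ρ = 8340 kg/m³
  bronze: σ_y = 273.0 MPa, ρ = 8700 kg/m³
  silicon nitride: σ_y = 533.0 MPa, ρ = 3258 kg/m³
  elm: σ_y = 41.60 MPa, ρ = 698.4 kg/m³
  beryllium: M = 22.5×10⁻³
  silicon nitride: M = 20.2×10⁻³
  elm: M = 17.2×10⁻³
  nickel superalloy: M = 12.3×10⁻³
  bronze: M = 4.84×10⁻³
The maximum is for beryllium.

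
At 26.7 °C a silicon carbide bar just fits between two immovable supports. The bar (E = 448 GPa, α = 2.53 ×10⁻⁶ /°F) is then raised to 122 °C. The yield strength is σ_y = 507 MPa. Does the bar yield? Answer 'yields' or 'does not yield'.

α = 2.53×10⁻⁶/°F × 9/5 = 4.55×10⁻⁶/K.
ΔT = 95.30 K. Constrained thermal stress σ = E·α·ΔT = 448.0×10³ MPa × 4.55×10⁻⁶ × 95.30 = 194 MPa (compressive).
Compare to σ_y = 507 MPa: σ < σ_y, so it does not yield.

does not yield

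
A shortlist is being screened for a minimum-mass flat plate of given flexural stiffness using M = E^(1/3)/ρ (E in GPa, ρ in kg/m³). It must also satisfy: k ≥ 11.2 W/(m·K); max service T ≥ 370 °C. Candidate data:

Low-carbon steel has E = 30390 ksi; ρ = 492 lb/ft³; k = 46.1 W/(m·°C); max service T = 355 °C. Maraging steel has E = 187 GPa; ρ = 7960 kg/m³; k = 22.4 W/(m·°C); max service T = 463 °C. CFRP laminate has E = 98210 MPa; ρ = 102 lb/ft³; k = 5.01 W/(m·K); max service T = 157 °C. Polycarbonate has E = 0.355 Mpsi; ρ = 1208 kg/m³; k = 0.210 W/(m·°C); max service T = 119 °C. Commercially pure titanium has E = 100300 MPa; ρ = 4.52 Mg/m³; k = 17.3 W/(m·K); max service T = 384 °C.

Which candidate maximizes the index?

Screen on constraints: k ≥ 11.2 W/(m·K); max service T ≥ 370 °C. Survivors: maraging steel, commercially pure titanium.
In SI units:
  maraging steel: E = 187.0 GPa, ρ = 7960 kg/m³
  commercially pure titanium: E = 100.3 GPa, ρ = 4520 kg/m³
  commercially pure titanium: M = 1.03×10⁻³
  maraging steel: M = 0.718×10⁻³
Highest index: commercially pure titanium.

commercially pure titanium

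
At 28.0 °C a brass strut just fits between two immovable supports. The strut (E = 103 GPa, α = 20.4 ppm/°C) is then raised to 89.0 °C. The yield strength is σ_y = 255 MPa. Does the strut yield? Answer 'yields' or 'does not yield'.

ΔT = 61.00 K. Constrained thermal stress σ = E·α·ΔT = 103.0×10³ MPa × 20.4×10⁻⁶ × 61.00 = 128 MPa (compressive).
Compare to σ_y = 255 MPa: σ < σ_y, so it does not yield.

does not yield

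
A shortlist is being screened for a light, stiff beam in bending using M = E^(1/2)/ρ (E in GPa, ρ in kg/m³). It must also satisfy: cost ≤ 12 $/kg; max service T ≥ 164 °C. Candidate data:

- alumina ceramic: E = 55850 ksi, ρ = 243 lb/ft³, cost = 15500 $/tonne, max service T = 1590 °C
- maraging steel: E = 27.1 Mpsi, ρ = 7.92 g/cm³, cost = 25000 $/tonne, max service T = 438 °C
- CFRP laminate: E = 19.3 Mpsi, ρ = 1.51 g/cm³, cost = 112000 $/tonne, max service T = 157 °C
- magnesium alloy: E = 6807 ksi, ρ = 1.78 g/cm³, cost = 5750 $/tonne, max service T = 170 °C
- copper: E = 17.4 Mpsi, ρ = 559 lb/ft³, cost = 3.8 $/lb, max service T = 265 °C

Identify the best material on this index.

Screen on constraints: cost ≤ 12 $/kg; max service T ≥ 164 °C. Survivors: magnesium alloy, copper.
In SI units:
  magnesium alloy: E = 46.93 GPa, ρ = 1780 kg/m³
  copper: E = 120.0 GPa, ρ = 8954 kg/m³
  magnesium alloy: M = 3.85×10⁻³
  copper: M = 1.22×10⁻³
The maximum is for magnesium alloy.

magnesium alloy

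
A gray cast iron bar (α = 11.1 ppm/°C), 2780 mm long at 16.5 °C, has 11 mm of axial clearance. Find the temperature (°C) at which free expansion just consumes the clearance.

α·L₀·ΔT = 11.0 mm ⇒ ΔT = 11.0 / (11.1×10⁻⁶ × 2780.0) = 356.5 K.
T = 16.5 + 356.5 = 373.0 °C.

373 °C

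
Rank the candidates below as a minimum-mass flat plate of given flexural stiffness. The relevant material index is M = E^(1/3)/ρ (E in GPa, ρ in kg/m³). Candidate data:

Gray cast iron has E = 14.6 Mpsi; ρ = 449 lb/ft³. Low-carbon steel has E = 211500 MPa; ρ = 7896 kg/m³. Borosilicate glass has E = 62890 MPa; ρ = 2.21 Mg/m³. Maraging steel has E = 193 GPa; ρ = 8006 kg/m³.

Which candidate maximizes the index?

Normalizing units and computing the index:
  gray cast iron: E = 100.7 GPa, ρ = 7192 kg/m³
  low-carbon steel: E = 211.5 GPa, ρ = 7896 kg/m³
  borosilicate glass: E = 62.89 GPa, ρ = 2210 kg/m³
  maraging steel: E = 193.0 GPa, ρ = 8006 kg/m³
  borosilicate glass: M = 1.80×10⁻³
  low-carbon steel: M = 0.755×10⁻³
  maraging steel: M = 0.722×10⁻³
  gray cast iron: M = 0.647×10⁻³
The maximum is for borosilicate glass.

borosilicate glass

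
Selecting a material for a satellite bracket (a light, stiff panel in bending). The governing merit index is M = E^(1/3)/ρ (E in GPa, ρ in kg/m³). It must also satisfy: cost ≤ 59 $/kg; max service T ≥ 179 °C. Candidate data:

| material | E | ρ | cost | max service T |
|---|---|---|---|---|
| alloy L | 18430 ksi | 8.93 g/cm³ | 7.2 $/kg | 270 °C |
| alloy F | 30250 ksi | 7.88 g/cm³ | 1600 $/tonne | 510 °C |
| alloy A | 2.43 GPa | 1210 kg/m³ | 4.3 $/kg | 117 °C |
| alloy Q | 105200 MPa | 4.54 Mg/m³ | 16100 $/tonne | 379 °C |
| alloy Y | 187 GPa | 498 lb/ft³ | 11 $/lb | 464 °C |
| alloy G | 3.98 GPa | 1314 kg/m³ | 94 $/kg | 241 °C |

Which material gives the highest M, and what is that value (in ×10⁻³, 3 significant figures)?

Screen on constraints: cost ≤ 59 $/kg; max service T ≥ 179 °C. Survivors: alloy L, alloy F, alloy Q, alloy Y.
Convert each candidate to consistent units, then evaluate M:
  alloy L: E = 127.1 GPa, ρ = 8930 kg/m³
  alloy F: E = 208.6 GPa, ρ = 7880 kg/m³
  alloy Q: E = 105.2 GPa, ρ = 4540 kg/m³
  alloy Y: E = 187.0 GPa, ρ = 7977 kg/m³
  alloy Q: M = 1.04×10⁻³
  alloy F: M = 0.753×10⁻³
  alloy Y: M = 0.717×10⁻³
  alloy L: M = 0.563×10⁻³
The maximum is for alloy Q.

alloy Q, M = 1.04×10⁻³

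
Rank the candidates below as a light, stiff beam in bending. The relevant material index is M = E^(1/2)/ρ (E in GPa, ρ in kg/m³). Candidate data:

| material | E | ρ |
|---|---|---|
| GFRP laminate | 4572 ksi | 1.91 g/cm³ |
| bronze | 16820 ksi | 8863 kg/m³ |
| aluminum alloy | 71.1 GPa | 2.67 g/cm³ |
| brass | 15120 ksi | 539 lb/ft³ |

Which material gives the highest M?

aluminum alloy

Putting every candidate on a common basis:
  GFRP laminate: E = 31.52 GPa, ρ = 1910 kg/m³
  bronze: E = 116.0 GPa, ρ = 8863 kg/m³
  aluminum alloy: E = 71.10 GPa, ρ = 2670 kg/m³
  brass: E = 104.2 GPa, ρ = 8634 kg/m³
  aluminum alloy: M = 3.16×10⁻³
  GFRP laminate: M = 2.94×10⁻³
  bronze: M = 1.22×10⁻³
  brass: M = 1.18×10⁻³
The maximum is for aluminum alloy.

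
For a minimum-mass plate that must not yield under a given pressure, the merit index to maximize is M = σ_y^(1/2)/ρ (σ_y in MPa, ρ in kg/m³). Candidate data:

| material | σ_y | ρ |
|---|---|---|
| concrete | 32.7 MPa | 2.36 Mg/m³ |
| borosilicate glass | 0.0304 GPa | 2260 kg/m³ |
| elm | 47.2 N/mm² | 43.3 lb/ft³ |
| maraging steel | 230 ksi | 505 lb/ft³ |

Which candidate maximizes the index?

Normalizing units and computing the index:
  concrete: σ_y = 32.70 MPa, ρ = 2360 kg/m³
  borosilicate glass: σ_y = 30.40 MPa, ρ = 2260 kg/m³
  elm: σ_y = 47.20 MPa, ρ = 693.6 kg/m³
  maraging steel: σ_y = 1586 MPa, ρ = 8089 kg/m³
  elm: M = 9.91×10⁻³
  maraging steel: M = 4.92×10⁻³
  borosilicate glass: M = 2.44×10⁻³
  concrete: M = 2.42×10⁻³
Elm ranks first.

elm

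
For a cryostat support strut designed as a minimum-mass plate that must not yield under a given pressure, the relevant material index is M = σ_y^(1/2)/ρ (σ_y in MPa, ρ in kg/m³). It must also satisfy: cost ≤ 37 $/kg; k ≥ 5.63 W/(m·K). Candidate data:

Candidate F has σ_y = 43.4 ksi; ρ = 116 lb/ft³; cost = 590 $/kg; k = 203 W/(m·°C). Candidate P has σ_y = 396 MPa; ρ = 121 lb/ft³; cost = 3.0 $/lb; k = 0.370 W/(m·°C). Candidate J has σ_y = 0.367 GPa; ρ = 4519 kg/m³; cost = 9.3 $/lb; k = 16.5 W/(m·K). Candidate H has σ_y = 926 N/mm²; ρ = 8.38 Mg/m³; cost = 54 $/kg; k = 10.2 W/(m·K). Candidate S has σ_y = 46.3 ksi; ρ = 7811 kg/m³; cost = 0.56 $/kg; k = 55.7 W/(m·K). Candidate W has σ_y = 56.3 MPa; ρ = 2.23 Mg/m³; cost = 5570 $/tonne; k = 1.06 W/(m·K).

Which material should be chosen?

candidate J

Screen on constraints: cost ≤ 37 $/kg; k ≥ 5.63 W/(m·K). Survivors: candidate J, candidate S.
Normalizing units and computing the index:
  candidate J: σ_y = 367.0 MPa, ρ = 4519 kg/m³
  candidate S: σ_y = 319.2 MPa, ρ = 7811 kg/m³
  candidate J: M = 4.24×10⁻³
  candidate S: M = 2.29×10⁻³
Candidate J ranks first.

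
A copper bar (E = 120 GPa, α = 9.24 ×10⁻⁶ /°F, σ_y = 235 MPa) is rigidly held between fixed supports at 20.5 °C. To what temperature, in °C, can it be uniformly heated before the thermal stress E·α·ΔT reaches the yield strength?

138 °C

α = 9.24×10⁻⁶/°F × 9/5 = 16.6×10⁻⁶/K.
E·α·ΔT = 235.0 MPa ⇒ ΔT = 235.0 / (120.0×10³ × 16.6×10⁻⁶) = 117.7 K.
T = 20.5 + 117.7 = 138.2 °C.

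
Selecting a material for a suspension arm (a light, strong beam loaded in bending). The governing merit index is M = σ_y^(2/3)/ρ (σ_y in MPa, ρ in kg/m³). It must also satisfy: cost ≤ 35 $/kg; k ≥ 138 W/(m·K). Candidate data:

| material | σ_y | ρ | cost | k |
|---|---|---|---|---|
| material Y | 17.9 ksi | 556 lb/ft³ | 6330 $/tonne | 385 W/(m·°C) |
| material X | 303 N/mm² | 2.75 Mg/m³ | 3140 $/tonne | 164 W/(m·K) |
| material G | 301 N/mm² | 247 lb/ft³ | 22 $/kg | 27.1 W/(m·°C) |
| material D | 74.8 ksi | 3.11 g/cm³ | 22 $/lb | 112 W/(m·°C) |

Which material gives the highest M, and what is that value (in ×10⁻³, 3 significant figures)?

Screen on constraints: cost ≤ 35 $/kg; k ≥ 138 W/(m·K). Survivors: material Y, material X.
Putting every candidate on a common basis:
  material Y: σ_y = 123.4 MPa, ρ = 8906 kg/m³
  material X: σ_y = 303.0 MPa, ρ = 2750 kg/m³
  material X: M = 16.4×10⁻³
  material Y: M = 2.78×10⁻³
The maximum is for material X.

material X, M = 16.4×10⁻³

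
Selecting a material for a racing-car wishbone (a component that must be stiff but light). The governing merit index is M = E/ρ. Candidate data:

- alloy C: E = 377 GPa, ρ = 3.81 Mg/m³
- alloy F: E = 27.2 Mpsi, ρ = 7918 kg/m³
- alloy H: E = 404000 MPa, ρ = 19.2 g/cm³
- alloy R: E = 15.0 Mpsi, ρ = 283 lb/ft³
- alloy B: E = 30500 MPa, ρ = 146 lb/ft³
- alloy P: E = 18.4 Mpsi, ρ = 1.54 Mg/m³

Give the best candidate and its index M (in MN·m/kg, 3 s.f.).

alloy C, M = 99.0 MN·m/kg

After converting to SI:
  alloy C: E = 377.0 GPa, ρ = 3810 kg/m³
  alloy F: E = 187.5 GPa, ρ = 7918 kg/m³
  alloy H: E = 404.0 GPa, ρ = 19200 kg/m³
  alloy R: E = 103.4 GPa, ρ = 4533 kg/m³
  alloy B: E = 30.50 GPa, ρ = 2339 kg/m³
  alloy P: E = 126.9 GPa, ρ = 1540 kg/m³
  alloy C: M = 99.0 MN·m/kg
  alloy P: M = 82.4 MN·m/kg
  alloy F: M = 23.7 MN·m/kg
  alloy R: M = 22.8 MN·m/kg
  alloy H: M = 21.0 MN·m/kg
  alloy B: M = 13.0 MN·m/kg
Highest index: alloy C.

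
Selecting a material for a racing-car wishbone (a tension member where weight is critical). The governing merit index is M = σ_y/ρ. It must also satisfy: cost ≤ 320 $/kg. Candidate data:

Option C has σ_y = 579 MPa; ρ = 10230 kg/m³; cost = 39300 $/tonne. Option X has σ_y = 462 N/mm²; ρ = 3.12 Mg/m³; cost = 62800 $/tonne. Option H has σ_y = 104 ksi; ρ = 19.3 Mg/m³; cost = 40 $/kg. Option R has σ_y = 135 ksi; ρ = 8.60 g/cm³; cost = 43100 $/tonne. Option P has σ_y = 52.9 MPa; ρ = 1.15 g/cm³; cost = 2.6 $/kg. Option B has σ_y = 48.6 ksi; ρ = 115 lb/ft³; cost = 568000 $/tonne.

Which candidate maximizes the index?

Screen on constraints: cost ≤ 320 $/kg. Survivors: option C, option X, option H, option R, option P.
Putting every candidate on a common basis:
  option C: σ_y = 579.0 MPa, ρ = 10230 kg/m³
  option X: σ_y = 462.0 MPa, ρ = 3120 kg/m³
  option H: σ_y = 717.1 MPa, ρ = 19300 kg/m³
  option R: σ_y = 930.8 MPa, ρ = 8600 kg/m³
  option P: σ_y = 52.90 MPa, ρ = 1150 kg/m³
  option X: M = 148 kN·m/kg
  option R: M = 108 kN·m/kg
  option C: M = 56.6 kN·m/kg
  option P: M = 46.0 kN·m/kg
  option H: M = 37.2 kN·m/kg
Option X has the largest M.

option X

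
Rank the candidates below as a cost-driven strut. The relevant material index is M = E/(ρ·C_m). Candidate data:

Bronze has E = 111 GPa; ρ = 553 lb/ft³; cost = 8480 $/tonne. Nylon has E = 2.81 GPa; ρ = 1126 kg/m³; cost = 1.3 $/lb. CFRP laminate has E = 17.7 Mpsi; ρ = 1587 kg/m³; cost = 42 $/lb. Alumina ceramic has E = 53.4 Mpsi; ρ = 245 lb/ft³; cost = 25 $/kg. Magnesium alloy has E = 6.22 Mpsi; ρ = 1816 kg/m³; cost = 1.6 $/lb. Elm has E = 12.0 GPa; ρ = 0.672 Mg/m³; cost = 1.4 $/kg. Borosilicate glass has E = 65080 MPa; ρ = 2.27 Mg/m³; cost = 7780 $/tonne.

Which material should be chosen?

In SI units:
  bronze: E = 111.0 GPa, ρ = 8858 kg/m³, cost = 8.480 $/kg
  nylon: E = 2.810 GPa, ρ = 1126 kg/m³, cost = 2.866 $/kg
  CFRP laminate: E = 122.0 GPa, ρ = 1587 kg/m³, cost = 92.59 $/kg
  alumina ceramic: E = 368.2 GPa, ρ = 3925 kg/m³, cost = 25.00 $/kg
  magnesium alloy: E = 42.89 GPa, ρ = 1816 kg/m³, cost = 3.527 $/kg
  elm: E = 12.00 GPa, ρ = 672.0 kg/m³, cost = 1.400 $/kg
  borosilicate glass: E = 65.08 GPa, ρ = 2270 kg/m³, cost = 7.780 $/kg
  elm: M = 12.8 MN·m per $
  magnesium alloy: M = 6.69 MN·m per $
  alumina ceramic: M = 3.75 MN·m per $
  borosilicate glass: M = 3.69 MN·m per $
  bronze: M = 1.48 MN·m per $
  nylon: M = 0.871 MN·m per $
  CFRP laminate: M = 0.830 MN·m per $
The maximum is for elm.

elm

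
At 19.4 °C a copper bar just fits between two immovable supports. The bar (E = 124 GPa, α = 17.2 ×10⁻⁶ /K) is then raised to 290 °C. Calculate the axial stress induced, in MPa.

577 MPa

ΔT = 270.6 K. Constrained thermal stress σ = E·α·ΔT = 124.0×10³ MPa × 17.2×10⁻⁶ × 270.6 = 577 MPa (compressive).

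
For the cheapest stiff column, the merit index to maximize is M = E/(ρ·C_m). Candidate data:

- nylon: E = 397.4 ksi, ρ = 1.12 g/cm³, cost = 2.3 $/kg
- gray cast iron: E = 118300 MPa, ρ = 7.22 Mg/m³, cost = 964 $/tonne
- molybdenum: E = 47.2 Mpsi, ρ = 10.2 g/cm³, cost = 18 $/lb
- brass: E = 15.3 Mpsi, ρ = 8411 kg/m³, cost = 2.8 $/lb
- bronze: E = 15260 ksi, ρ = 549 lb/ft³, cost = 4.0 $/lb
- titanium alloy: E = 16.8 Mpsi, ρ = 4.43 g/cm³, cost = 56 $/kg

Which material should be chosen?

Convert each candidate to consistent units, then evaluate M:
  nylon: E = 2.740 GPa, ρ = 1120 kg/m³, cost = 2.300 $/kg
  gray cast iron: E = 118.3 GPa, ρ = 7220 kg/m³, cost = 0.9640 $/kg
  molybdenum: E = 325.4 GPa, ρ = 10200 kg/m³, cost = 39.68 $/kg
  brass: E = 105.5 GPa, ρ = 8411 kg/m³, cost = 6.173 $/kg
  bronze: E = 105.2 GPa, ρ = 8794 kg/m³, cost = 8.818 $/kg
  titanium alloy: E = 115.8 GPa, ρ = 4430 kg/m³, cost = 56.00 $/kg
  gray cast iron: M = 17.0 MN·m per $
  brass: M = 2.03 MN·m per $
  bronze: M = 1.36 MN·m per $
  nylon: M = 1.06 MN·m per $
  molybdenum: M = 0.804 MN·m per $
  titanium alloy: M = 0.467 MN·m per $
Gray cast iron ranks first.

gray cast iron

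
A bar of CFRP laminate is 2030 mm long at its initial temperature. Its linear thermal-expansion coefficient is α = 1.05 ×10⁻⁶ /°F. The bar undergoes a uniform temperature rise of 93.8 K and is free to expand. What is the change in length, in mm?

0.360 mm

Convert α: 1.05×10⁻⁶/°F × (9/5) = 1.89×10⁻⁶/K.
ΔL = α·L₀·ΔT = 1.89×10⁻⁶ × 2030 mm × 93.80 K = 0.360 mm.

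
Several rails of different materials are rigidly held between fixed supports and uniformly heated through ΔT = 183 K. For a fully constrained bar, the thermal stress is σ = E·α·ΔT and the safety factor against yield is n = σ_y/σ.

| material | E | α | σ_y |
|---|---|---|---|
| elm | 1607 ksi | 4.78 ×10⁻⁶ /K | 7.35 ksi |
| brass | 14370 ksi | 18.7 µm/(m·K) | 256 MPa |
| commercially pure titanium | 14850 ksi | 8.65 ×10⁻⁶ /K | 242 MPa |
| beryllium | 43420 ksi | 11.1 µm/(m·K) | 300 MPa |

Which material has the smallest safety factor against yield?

In consistent units (E in GPa, α in ×10⁻⁶/K, σ_y in MPa):
  elm: E = 11.08, α = 4.78, σ_y = 50.68 → σ = 9.69 MPa, n = 5.23
  brass: E = 99.08, α = 18.7, σ_y = 256.0 → σ = 339 MPa, n = 0.755
  commercially pure titanium: E = 102.4, α = 8.65, σ_y = 242.0 → σ = 162 MPa, n = 1.49
  beryllium: E = 299.4, α = 11.1, σ_y = 300.0 → σ = 608 MPa, n = 0.493
Beryllium has the lowest safety factor, n = 0.493.

beryllium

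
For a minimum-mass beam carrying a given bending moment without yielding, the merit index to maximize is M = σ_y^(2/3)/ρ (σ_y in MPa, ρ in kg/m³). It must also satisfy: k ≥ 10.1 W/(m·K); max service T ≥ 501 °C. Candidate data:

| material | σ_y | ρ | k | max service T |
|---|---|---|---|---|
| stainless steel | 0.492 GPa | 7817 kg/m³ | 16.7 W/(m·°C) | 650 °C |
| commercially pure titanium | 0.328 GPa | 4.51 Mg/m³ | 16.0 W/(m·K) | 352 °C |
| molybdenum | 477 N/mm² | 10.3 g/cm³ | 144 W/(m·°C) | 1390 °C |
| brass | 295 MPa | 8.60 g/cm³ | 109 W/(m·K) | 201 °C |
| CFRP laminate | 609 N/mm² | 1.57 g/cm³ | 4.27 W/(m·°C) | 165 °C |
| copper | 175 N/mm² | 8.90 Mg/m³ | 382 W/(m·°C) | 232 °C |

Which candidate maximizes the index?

stainless steel

Screen on constraints: k ≥ 10.1 W/(m·K); max service T ≥ 501 °C. Survivors: stainless steel, molybdenum.
Normalizing units and computing the index:
  stainless steel: σ_y = 492.0 MPa, ρ = 7817 kg/m³
  molybdenum: σ_y = 477.0 MPa, ρ = 10300 kg/m³
  stainless steel: M = 7.97×10⁻³
  molybdenum: M = 5.93×10⁻³
Highest index: stainless steel.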